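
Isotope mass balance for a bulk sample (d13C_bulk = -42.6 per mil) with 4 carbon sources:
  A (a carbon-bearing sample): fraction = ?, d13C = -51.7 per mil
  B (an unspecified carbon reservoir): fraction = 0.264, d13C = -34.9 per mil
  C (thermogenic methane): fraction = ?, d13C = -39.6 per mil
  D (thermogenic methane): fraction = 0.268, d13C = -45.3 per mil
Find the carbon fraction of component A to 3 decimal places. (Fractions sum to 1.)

Let f_A and f_C be the unknown fractions; fractions sum to 1 so f_A + f_C = 0.468.
Mass balance: Σ fᵢ·δᵢ = δ_bulk ⇒ f_A·(-51.7) + f_C·(-39.6) = -42.6 − (-21.354) = -21.246
Substitute f_C = 0.468 − f_A:
f_A·(-51.7 − -39.6) = -21.246 − 0.468×(-39.6) = -2.713
f_A = -2.713 / -12.1 = 0.2242

0.224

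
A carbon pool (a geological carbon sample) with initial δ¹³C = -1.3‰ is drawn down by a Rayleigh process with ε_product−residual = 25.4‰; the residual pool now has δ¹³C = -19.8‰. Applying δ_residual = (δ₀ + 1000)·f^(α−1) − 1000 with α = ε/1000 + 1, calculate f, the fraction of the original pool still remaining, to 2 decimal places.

0.48

α − 1 = ε/1000 = 0.0254
(δ_res + 1000)/(δ₀ + 1000) = (-19.8 + 1000)/(-1.3 + 1000) = 980.2/998.7 = 0.981476
f = 0.981476^(1/0.0254) = exp(ln(0.981476)/0.0254) = exp(-0.01870/0.0254)
f = exp(-0.7361) = 0.4790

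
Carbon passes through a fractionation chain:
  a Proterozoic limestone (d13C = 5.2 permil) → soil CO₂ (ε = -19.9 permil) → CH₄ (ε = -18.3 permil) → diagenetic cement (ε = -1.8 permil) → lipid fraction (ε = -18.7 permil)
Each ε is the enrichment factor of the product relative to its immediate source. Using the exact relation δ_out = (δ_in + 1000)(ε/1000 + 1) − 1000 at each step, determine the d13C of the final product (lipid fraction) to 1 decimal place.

-52.6 permil

step 1: δ = (5.20 + 1000)·(-19.9/1000 + 1) − 1000 = -14.80 permil
step 2: δ = (-14.80 + 1000)·(-18.3/1000 + 1) − 1000 = -32.83 permil
step 3: δ = (-32.83 + 1000)·(-1.8/1000 + 1) − 1000 = -34.57 permil
step 4: δ = (-34.57 + 1000)·(-18.7/1000 + 1) − 1000 = -52.63 permil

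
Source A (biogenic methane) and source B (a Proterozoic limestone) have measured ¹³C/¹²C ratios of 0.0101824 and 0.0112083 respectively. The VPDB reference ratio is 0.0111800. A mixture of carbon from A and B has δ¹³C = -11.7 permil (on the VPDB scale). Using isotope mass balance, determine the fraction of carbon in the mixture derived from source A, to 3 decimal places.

δ_A = (0.0101824/0.0111800 − 1)×1000 = (0.910769 − 1)×1000 = -89.231 permil
δ_B = (0.0112083/0.0111800 − 1)×1000 = (1.002531 − 1)×1000 = 2.531 permil
f_A = (δ_mix − δ_B)/(δ_A − δ_B) = (-11.7 − (2.531))/(-89.231 − (2.531))
f_A = -14.231 / -91.762 = 0.1551

0.155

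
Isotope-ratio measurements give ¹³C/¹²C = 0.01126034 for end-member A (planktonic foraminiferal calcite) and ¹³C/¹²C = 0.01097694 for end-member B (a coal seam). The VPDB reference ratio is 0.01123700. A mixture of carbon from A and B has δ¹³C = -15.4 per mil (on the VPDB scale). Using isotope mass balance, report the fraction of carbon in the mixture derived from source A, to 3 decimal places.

0.307

δ_A = (0.01126034/0.01123700 − 1)×1000 = (1.002077 − 1)×1000 = 2.077 per mil
δ_B = (0.01097694/0.01123700 − 1)×1000 = (0.976857 − 1)×1000 = -23.143 per mil
f_A = (δ_mix − δ_B)/(δ_A − δ_B) = (-15.4 − (-23.143))/(2.077 − (-23.143))
f_A = 7.743 / 25.220 = 0.3070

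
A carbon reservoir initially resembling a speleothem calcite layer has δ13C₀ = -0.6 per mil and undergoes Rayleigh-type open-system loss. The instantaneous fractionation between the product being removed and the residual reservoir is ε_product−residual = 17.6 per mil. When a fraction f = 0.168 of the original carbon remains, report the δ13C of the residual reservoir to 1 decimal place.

Rayleigh residual: δ_res = (δ₀ + 1000)·f^(α−1) − 1000
α = ε/1000 + 1 = 1.01760, so α − 1 = 0.01760
f^(α−1) = 0.168^(0.01760) = 0.969093
δ_res = (-0.6 + 1000) × 0.969093 − 1000 = 968.512 − 1000 = -31.49 per mil

-31.5 per mil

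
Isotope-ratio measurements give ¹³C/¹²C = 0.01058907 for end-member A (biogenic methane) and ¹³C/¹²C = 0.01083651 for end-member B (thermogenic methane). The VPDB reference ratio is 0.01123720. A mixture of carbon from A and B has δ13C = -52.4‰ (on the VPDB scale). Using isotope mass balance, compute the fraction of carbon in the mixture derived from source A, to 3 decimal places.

0.760

δ_A = (0.01058907/0.01123720 − 1)×1000 = (0.942323 − 1)×1000 = -57.677‰
δ_B = (0.01083651/0.01123720 − 1)×1000 = (0.964343 − 1)×1000 = -35.657‰
f_A = (δ_mix − δ_B)/(δ_A − δ_B) = (-52.4 − (-35.657))/(-57.677 − (-35.657))
f_A = -16.743 / -22.020 = 0.7603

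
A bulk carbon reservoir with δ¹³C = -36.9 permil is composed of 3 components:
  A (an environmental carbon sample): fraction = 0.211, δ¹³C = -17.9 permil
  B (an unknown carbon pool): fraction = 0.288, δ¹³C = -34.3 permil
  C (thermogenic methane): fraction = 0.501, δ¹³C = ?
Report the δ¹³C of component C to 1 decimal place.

Isotope mass balance: δ_bulk = Σ fᵢ·δᵢ.
-36.9 = 0.211×(-17.9) + 0.288×(-34.3) + 0.501×δ_C
0.501·δ_C = -36.9 − (-13.655) = -23.245
δ_C = -23.245 / 0.501 = -46.40 permil

-46.4 permil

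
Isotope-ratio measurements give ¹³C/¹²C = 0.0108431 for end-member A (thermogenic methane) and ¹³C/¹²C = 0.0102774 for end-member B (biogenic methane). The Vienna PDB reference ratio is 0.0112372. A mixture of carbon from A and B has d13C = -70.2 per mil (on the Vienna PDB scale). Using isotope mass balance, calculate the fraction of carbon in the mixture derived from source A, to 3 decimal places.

δ_A = (0.0108431/0.0112372 − 1)×1000 = (0.964929 − 1)×1000 = -35.071 per mil
δ_B = (0.0102774/0.0112372 − 1)×1000 = (0.914587 − 1)×1000 = -85.413 per mil
f_A = (δ_mix − δ_B)/(δ_A − δ_B) = (-70.2 − (-85.413))/(-35.071 − (-85.413))
f_A = 15.213 / 50.342 = 0.3022

0.302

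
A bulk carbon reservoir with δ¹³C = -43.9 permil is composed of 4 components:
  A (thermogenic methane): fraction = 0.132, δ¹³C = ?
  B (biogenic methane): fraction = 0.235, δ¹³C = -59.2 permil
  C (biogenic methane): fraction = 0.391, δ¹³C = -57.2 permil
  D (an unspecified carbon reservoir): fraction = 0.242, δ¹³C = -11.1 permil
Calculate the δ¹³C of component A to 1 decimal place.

-37.4 permil

Isotope mass balance: δ_bulk = Σ fᵢ·δᵢ.
-43.9 = 0.132×δ_A + 0.235×(-59.2) + 0.391×(-57.2) + 0.242×(-11.1)
0.132·δ_A = -43.9 − (-38.963) = -4.937
δ_A = -4.937 / 0.132 = -37.40 permil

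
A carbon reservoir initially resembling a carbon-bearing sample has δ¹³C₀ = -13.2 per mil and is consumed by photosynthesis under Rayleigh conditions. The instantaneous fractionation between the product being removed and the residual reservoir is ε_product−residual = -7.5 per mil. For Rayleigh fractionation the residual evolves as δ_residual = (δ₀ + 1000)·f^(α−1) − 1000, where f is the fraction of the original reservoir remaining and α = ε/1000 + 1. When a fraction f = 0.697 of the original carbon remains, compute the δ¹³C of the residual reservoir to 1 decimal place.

-10.5 per mil

Rayleigh residual: δ_res = (δ₀ + 1000)·f^(α−1) − 1000
α = ε/1000 + 1 = 0.99250, so α − 1 = -0.00750
f^(α−1) = 0.697^(-0.00750) = 1.002711
δ_res = (-13.2 + 1000) × 1.002711 − 1000 = 989.475 − 1000 = -10.52 per mil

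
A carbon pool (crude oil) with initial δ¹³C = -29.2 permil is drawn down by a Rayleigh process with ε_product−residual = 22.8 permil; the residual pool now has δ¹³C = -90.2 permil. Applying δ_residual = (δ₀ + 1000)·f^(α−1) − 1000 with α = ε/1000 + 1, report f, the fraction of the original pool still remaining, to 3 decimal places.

α − 1 = ε/1000 = 0.0228
(δ_res + 1000)/(δ₀ + 1000) = (-90.2 + 1000)/(-29.2 + 1000) = 909.8/970.8 = 0.937165
f = 0.937165^(1/0.0228) = exp(ln(0.937165)/0.0228) = exp(-0.06490/0.0228)
f = exp(-2.8463) = 0.0581

0.058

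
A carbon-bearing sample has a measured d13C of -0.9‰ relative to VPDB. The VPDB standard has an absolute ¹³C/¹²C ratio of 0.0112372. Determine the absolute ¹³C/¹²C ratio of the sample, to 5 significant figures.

0.011227

R_sample = R_standard × (d13C/1000 + 1)
R_sample = 0.0112372 × (-0.9/1000 + 1) = 0.0112372 × 0.999100
R_sample = 0.0112271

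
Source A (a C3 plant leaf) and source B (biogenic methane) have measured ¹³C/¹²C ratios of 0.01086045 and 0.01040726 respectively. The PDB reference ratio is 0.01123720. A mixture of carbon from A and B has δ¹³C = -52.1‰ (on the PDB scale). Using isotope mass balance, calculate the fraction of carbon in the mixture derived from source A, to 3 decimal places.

0.539

δ_A = (0.01086045/0.01123720 − 1)×1000 = (0.966473 − 1)×1000 = -33.527‰
δ_B = (0.01040726/0.01123720 − 1)×1000 = (0.926144 − 1)×1000 = -73.856‰
f_A = (δ_mix − δ_B)/(δ_A − δ_B) = (-52.1 − (-73.856))/(-33.527 − (-73.856))
f_A = 21.756 / 40.329 = 0.5395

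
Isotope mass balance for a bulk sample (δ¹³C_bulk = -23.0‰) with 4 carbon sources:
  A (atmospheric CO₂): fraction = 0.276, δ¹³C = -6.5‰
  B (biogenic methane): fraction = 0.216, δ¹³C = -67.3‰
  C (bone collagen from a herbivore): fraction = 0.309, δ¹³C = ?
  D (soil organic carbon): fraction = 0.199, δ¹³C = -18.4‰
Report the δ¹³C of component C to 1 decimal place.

-9.7‰

Isotope mass balance: δ_bulk = Σ fᵢ·δᵢ.
-23.0 = 0.276×(-6.5) + 0.216×(-67.3) + 0.309×δ_C + 0.199×(-18.4)
0.309·δ_C = -23.0 − (-19.992) = -3.008
δ_C = -3.008 / 0.309 = -9.73‰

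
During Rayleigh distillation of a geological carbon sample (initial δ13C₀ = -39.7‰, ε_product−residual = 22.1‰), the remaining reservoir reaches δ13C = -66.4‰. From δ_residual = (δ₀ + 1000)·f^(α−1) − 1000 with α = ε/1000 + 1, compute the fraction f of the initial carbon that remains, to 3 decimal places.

0.279

α − 1 = ε/1000 = 0.0221
(δ_res + 1000)/(δ₀ + 1000) = (-66.4 + 1000)/(-39.7 + 1000) = 933.6/960.3 = 0.972196
f = 0.972196^(1/0.0221) = exp(ln(0.972196)/0.0221) = exp(-0.02820/0.0221)
f = exp(-1.2759) = 0.2792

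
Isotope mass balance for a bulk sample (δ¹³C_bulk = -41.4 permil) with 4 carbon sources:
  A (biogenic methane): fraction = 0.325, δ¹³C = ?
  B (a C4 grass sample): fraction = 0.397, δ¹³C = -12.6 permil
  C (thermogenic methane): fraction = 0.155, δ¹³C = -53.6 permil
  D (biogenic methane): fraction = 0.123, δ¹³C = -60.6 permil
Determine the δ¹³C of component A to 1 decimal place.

Isotope mass balance: δ_bulk = Σ fᵢ·δᵢ.
-41.4 = 0.325×δ_A + 0.397×(-12.6) + 0.155×(-53.6) + 0.123×(-60.6)
0.325·δ_A = -41.4 − (-20.764) = -20.636
δ_A = -20.636 / 0.325 = -63.50 permil

-63.5 permil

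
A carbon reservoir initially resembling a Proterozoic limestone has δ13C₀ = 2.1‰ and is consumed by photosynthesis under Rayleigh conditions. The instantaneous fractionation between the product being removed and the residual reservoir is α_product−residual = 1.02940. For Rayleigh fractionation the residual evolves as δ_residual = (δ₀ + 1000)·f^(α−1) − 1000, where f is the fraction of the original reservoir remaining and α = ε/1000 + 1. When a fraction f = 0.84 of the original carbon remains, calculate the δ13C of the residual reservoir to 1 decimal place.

-3.0‰

Rayleigh residual: δ_res = (δ₀ + 1000)·f^(α−1) − 1000
α − 1 = 0.02940
f^(α−1) = 0.84^(0.02940) = 0.994887
δ_res = (2.1 + 1000) × 0.994887 − 1000 = 996.976 − 1000 = -3.02‰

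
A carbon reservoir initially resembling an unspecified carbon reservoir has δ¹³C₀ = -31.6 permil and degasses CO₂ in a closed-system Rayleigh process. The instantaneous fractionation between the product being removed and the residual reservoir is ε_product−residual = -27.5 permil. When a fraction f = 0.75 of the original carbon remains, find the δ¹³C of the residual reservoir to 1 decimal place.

Rayleigh residual: δ_res = (δ₀ + 1000)·f^(α−1) − 1000
α = ε/1000 + 1 = 0.97250, so α − 1 = -0.02750
f^(α−1) = 0.75^(-0.02750) = 1.007943
δ_res = (-31.6 + 1000) × 1.007943 − 1000 = 976.092 − 1000 = -23.91 permil

-23.9 permil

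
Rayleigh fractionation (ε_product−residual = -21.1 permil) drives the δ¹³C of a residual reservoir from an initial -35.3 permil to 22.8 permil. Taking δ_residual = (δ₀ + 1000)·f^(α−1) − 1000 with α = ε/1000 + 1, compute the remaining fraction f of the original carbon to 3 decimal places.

0.063

α − 1 = ε/1000 = -0.0211
(δ_res + 1000)/(δ₀ + 1000) = (22.8 + 1000)/(-35.3 + 1000) = 1022.8/964.7 = 1.060226
f = 1.060226^(1/-0.0211) = exp(ln(1.060226)/-0.0211) = exp(0.05848/-0.0211)
f = exp(-2.7717) = 0.0626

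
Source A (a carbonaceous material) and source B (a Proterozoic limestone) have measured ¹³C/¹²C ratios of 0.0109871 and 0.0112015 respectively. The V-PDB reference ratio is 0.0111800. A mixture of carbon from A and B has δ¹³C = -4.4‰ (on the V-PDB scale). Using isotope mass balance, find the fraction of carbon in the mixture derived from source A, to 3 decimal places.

0.330

δ_A = (0.0109871/0.0111800 − 1)×1000 = (0.982746 − 1)×1000 = -17.254‰
δ_B = (0.0112015/0.0111800 − 1)×1000 = (1.001923 − 1)×1000 = 1.923‰
f_A = (δ_mix − δ_B)/(δ_A − δ_B) = (-4.4 − (1.923))/(-17.254 − (1.923))
f_A = -6.323 / -19.177 = 0.3297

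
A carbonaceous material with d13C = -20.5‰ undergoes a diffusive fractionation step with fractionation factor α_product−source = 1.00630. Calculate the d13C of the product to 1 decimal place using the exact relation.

δ_product = (δ_source + 1000)·α − 1000
δ_product = (-20.5 + 1000) × 1.00630 − 1000
δ_product = 985.671 − 1000 = -14.33‰

-14.3‰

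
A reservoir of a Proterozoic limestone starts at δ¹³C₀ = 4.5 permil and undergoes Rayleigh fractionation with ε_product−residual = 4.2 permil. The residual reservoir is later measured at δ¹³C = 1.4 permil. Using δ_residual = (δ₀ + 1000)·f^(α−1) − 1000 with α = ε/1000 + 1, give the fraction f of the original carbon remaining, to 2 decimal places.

α − 1 = ε/1000 = 0.0042
(δ_res + 1000)/(δ₀ + 1000) = (1.4 + 1000)/(4.5 + 1000) = 1001.4/1004.5 = 0.996914
f = 0.996914^(1/0.0042) = exp(ln(0.996914)/0.0042) = exp(-0.00309/0.0042)
f = exp(-0.7359) = 0.4791

0.48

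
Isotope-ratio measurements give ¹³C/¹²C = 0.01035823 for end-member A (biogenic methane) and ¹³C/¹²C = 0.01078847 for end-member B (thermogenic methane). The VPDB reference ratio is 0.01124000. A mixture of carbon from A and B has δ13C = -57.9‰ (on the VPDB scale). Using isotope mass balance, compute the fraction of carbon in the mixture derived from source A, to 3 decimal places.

δ_A = (0.01035823/0.01124000 − 1)×1000 = (0.921551 − 1)×1000 = -78.449‰
δ_B = (0.01078847/0.01124000 − 1)×1000 = (0.959828 − 1)×1000 = -40.172‰
f_A = (δ_mix − δ_B)/(δ_A − δ_B) = (-57.9 − (-40.172))/(-78.449 − (-40.172))
f_A = -17.728 / -38.278 = 0.4632

0.463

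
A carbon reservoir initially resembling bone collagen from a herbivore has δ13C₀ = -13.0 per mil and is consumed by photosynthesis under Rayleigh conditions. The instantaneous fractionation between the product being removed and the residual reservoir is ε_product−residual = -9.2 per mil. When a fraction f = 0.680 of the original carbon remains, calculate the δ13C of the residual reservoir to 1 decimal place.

Rayleigh residual: δ_res = (δ₀ + 1000)·f^(α−1) − 1000
α = ε/1000 + 1 = 0.99080, so α − 1 = -0.00920
f^(α−1) = 0.680^(-0.00920) = 1.003554
δ_res = (-13.0 + 1000) × 1.003554 − 1000 = 990.508 − 1000 = -9.49 per mil

-9.5 per mil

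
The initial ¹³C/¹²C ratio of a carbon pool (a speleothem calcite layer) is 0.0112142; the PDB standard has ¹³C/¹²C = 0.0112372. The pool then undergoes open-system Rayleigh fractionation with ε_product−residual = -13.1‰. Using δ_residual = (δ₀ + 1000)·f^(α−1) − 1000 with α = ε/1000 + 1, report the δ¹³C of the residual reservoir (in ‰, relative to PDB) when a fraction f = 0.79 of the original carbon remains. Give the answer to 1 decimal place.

1.0‰

δ₀ = (0.0112142/0.0112372 − 1)×1000 = (0.997953 − 1)×1000 = -2.047‰
α − 1 = ε/1000 = -0.0131
f^(α−1) = 0.79^(-0.0131) = 1.003093
δ_res = (-2.047 + 1000) × 1.003093 − 1000 = 1001.040 − 1000 = 1.04‰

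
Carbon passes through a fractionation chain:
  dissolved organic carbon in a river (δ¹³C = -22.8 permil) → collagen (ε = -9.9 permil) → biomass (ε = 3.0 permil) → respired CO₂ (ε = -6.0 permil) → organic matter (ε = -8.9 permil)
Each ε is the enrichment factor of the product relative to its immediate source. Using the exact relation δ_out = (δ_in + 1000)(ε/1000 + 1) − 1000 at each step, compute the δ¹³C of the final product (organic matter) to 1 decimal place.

step 1: δ = (-22.80 + 1000)·(-9.9/1000 + 1) − 1000 = -32.47 permil
step 2: δ = (-32.47 + 1000)·(3.0/1000 + 1) − 1000 = -29.57 permil
step 3: δ = (-29.57 + 1000)·(-6.0/1000 + 1) − 1000 = -35.39 permil
step 4: δ = (-35.39 + 1000)·(-8.9/1000 + 1) − 1000 = -43.98 permil

-44.0 permil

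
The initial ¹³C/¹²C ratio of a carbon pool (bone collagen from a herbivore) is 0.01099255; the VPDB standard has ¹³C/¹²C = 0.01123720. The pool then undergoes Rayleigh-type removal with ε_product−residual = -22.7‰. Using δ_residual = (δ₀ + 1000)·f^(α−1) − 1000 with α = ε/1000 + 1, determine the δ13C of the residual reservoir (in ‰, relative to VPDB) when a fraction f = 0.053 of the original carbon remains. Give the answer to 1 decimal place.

δ₀ = (0.01099255/0.01123720 − 1)×1000 = (0.978229 − 1)×1000 = -21.771‰
α − 1 = ε/1000 = -0.0227
f^(α−1) = 0.053^(-0.0227) = 1.068954
δ_res = (-21.771 + 1000) × 1.068954 − 1000 = 1045.681 − 1000 = 45.68‰

45.7‰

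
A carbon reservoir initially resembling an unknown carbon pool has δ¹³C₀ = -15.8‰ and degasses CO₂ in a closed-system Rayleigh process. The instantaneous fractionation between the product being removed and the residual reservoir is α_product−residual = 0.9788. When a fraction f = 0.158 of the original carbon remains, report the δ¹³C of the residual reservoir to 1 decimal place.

Rayleigh residual: δ_res = (δ₀ + 1000)·f^(α−1) − 1000
α − 1 = -0.02120
f^(α−1) = 0.158^(-0.02120) = 1.039893
δ_res = (-15.8 + 1000) × 1.039893 − 1000 = 1023.462 − 1000 = 23.46‰

23.5‰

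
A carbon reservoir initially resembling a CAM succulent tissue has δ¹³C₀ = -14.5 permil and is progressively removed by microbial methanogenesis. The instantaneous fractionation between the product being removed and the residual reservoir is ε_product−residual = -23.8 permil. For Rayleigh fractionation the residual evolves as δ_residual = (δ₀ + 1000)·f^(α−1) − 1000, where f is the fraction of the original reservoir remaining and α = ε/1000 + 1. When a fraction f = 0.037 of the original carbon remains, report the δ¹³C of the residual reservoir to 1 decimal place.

65.9 permil

Rayleigh residual: δ_res = (δ₀ + 1000)·f^(α−1) − 1000
α = ε/1000 + 1 = 0.97620, so α − 1 = -0.02380
f^(α−1) = 0.037^(-0.02380) = 1.081625
δ_res = (-14.5 + 1000) × 1.081625 − 1000 = 1065.942 − 1000 = 65.94 permil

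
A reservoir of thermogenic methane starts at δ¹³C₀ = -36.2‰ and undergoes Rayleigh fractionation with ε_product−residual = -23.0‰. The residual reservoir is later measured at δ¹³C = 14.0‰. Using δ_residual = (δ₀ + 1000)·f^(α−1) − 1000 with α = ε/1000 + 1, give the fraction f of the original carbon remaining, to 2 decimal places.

0.11

α − 1 = ε/1000 = -0.0230
(δ_res + 1000)/(δ₀ + 1000) = (14.0 + 1000)/(-36.2 + 1000) = 1014.0/963.8 = 1.052085
f = 1.052085^(1/-0.0230) = exp(ln(1.052085)/-0.0230) = exp(0.05077/-0.0230)
f = exp(-2.2076) = 0.1100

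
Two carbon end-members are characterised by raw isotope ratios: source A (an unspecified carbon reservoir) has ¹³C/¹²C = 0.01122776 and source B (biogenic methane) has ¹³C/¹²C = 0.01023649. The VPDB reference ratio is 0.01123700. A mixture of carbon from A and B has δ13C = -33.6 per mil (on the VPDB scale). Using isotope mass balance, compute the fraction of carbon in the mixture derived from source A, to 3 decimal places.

0.628

δ_A = (0.01122776/0.01123700 − 1)×1000 = (0.999178 − 1)×1000 = -0.822 per mil
δ_B = (0.01023649/0.01123700 − 1)×1000 = (0.910963 − 1)×1000 = -89.037 per mil
f_A = (δ_mix − δ_B)/(δ_A − δ_B) = (-33.6 − (-89.037))/(-0.822 − (-89.037))
f_A = 55.437 / 88.215 = 0.6284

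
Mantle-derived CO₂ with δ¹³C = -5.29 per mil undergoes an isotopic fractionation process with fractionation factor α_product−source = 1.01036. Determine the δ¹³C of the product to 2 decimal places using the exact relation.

5.02 per mil

δ_product = (δ_source + 1000)·α − 1000
δ_product = (-5.29 + 1000) × 1.01036 − 1000
δ_product = 1005.015 − 1000 = 5.015 per mil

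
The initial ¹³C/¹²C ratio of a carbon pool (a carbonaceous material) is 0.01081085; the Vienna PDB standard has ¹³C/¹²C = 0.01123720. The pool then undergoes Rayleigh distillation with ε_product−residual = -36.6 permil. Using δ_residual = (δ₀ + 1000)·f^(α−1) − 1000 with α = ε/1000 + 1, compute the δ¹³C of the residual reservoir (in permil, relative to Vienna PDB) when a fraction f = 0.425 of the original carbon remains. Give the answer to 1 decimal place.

-7.3 permil

δ₀ = (0.01081085/0.01123720 − 1)×1000 = (0.962059 − 1)×1000 = -37.941 permil
α − 1 = ε/1000 = -0.0366
f^(α−1) = 0.425^(-0.0366) = 1.031813
δ_res = (-37.941 + 1000) × 1.031813 − 1000 = 992.665 − 1000 = -7.34 permil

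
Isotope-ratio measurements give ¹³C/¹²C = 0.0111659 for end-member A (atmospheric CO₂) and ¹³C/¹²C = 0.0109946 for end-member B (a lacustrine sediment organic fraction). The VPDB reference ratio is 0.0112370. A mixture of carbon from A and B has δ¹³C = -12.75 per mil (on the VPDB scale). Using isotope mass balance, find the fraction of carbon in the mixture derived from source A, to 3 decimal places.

δ_A = (0.0111659/0.0112370 − 1)×1000 = (0.993673 − 1)×1000 = -6.327 per mil
δ_B = (0.0109946/0.0112370 − 1)×1000 = (0.978428 − 1)×1000 = -21.572 per mil
f_A = (δ_mix − δ_B)/(δ_A − δ_B) = (-12.75 − (-21.572))/(-6.327 − (-21.572))
f_A = 8.822 / 15.244 = 0.5787

0.579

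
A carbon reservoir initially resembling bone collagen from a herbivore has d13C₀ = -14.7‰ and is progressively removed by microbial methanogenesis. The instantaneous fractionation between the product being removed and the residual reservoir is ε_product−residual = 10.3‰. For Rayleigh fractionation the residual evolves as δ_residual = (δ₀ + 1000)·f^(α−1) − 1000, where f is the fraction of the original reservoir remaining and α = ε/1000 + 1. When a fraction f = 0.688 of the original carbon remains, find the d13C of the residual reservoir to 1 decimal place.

Rayleigh residual: δ_res = (δ₀ + 1000)·f^(α−1) − 1000
α = ε/1000 + 1 = 1.01030, so α − 1 = 0.01030
f^(α−1) = 0.688^(0.01030) = 0.996156
δ_res = (-14.7 + 1000) × 0.996156 − 1000 = 981.512 − 1000 = -18.49‰

-18.5‰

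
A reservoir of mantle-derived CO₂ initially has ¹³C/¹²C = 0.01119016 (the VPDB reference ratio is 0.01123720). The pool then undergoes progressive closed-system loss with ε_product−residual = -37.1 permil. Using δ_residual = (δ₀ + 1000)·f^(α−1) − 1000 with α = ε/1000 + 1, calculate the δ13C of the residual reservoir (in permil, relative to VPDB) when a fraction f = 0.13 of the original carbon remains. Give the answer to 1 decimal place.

δ₀ = (0.01119016/0.01123720 − 1)×1000 = (0.995814 − 1)×1000 = -4.186 permil
α − 1 = ε/1000 = -0.0371
f^(α−1) = 0.13^(-0.0371) = 1.078631
δ_res = (-4.186 + 1000) × 1.078631 − 1000 = 1074.115 − 1000 = 74.12 permil

74.1 permil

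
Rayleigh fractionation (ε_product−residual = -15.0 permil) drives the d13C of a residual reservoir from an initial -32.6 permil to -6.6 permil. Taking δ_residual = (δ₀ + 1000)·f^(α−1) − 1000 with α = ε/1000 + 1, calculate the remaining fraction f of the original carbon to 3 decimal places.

α − 1 = ε/1000 = -0.0150
(δ_res + 1000)/(δ₀ + 1000) = (-6.6 + 1000)/(-32.6 + 1000) = 993.4/967.4 = 1.026876
f = 1.026876^(1/-0.0150) = exp(ln(1.026876)/-0.0150) = exp(0.02652/-0.0150)
f = exp(-1.7681) = 0.1707

0.171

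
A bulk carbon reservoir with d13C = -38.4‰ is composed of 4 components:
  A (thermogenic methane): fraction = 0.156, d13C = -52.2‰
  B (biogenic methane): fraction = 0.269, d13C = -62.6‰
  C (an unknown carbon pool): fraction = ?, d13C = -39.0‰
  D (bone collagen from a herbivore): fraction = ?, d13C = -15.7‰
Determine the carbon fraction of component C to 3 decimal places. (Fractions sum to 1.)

0.188

Let f_C and f_D be the unknown fractions; fractions sum to 1 so f_C + f_D = 0.575.
Mass balance: Σ fᵢ·δᵢ = δ_bulk ⇒ f_C·(-39.0) + f_D·(-15.7) = -38.4 − (-24.983) = -13.417
Substitute f_D = 0.575 − f_C:
f_C·(-39.0 − -15.7) = -13.417 − 0.575×(-15.7) = -4.390
f_C = -4.390 / -23.3 = 0.1884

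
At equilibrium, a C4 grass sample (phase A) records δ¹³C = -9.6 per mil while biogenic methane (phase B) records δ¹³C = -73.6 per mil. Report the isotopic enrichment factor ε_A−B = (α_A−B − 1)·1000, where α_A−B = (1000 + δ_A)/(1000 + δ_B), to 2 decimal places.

69.08 per mil

α_A−B = (1000 + -9.6) / (1000 + -73.6) = 990.4 / 926.4 = 1.069085
ε_A−B = (1.069085 − 1) × 1000 = 69.085 per mil
(The approximation ε ≈ δ_A − δ_B would give 64.0 per mil.)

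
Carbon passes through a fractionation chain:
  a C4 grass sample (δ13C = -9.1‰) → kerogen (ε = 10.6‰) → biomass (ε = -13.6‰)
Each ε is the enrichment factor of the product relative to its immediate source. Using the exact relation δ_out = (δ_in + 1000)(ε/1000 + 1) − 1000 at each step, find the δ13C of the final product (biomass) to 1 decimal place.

step 1: δ = (-9.10 + 1000)·(10.6/1000 + 1) − 1000 = 1.40‰
step 2: δ = (1.40 + 1000)·(-13.6/1000 + 1) − 1000 = -12.22‰

-12.2‰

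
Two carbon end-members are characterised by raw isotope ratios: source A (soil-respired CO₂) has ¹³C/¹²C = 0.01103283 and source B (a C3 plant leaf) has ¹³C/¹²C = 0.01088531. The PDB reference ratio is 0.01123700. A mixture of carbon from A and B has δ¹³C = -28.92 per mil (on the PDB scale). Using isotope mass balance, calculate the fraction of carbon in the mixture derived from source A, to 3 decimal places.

0.181

δ_A = (0.01103283/0.01123700 − 1)×1000 = (0.981831 − 1)×1000 = -18.169 per mil
δ_B = (0.01088531/0.01123700 − 1)×1000 = (0.968703 − 1)×1000 = -31.297 per mil
f_A = (δ_mix − δ_B)/(δ_A − δ_B) = (-28.92 − (-31.297))/(-18.169 − (-31.297))
f_A = 2.377 / 13.128 = 0.1811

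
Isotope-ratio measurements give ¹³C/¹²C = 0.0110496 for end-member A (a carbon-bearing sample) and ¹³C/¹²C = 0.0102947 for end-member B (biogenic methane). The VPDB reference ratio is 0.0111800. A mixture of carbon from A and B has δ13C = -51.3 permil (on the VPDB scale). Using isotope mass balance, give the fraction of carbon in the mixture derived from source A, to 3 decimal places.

δ_A = (0.0110496/0.0111800 − 1)×1000 = (0.988336 − 1)×1000 = -11.664 permil
δ_B = (0.0102947/0.0111800 − 1)×1000 = (0.920814 − 1)×1000 = -79.186 permil
f_A = (δ_mix − δ_B)/(δ_A − δ_B) = (-51.3 − (-79.186))/(-11.664 − (-79.186))
f_A = 27.886 / 67.522 = 0.4130

0.413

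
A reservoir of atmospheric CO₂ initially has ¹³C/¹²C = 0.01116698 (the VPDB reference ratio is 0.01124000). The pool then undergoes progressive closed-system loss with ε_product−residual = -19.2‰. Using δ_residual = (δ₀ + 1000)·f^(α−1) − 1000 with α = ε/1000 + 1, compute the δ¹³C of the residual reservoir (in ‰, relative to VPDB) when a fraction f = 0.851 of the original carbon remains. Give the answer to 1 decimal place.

-3.4‰

δ₀ = (0.01116698/0.01124000 − 1)×1000 = (0.993504 − 1)×1000 = -6.496‰
α − 1 = ε/1000 = -0.0192
f^(α−1) = 0.851^(-0.0192) = 1.003103
δ_res = (-6.496 + 1000) × 1.003103 − 1000 = 996.586 − 1000 = -3.41‰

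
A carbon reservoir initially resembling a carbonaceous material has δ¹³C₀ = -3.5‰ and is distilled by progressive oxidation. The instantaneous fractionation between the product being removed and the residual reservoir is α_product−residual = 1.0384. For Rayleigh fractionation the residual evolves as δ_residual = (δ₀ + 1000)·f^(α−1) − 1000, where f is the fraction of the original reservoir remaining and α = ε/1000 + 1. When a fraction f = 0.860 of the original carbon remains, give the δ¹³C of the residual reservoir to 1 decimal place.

Rayleigh residual: δ_res = (δ₀ + 1000)·f^(α−1) − 1000
α − 1 = 0.03840
f^(α−1) = 0.860^(0.03840) = 0.994225
δ_res = (-3.5 + 1000) × 0.994225 − 1000 = 990.745 − 1000 = -9.25‰

-9.3‰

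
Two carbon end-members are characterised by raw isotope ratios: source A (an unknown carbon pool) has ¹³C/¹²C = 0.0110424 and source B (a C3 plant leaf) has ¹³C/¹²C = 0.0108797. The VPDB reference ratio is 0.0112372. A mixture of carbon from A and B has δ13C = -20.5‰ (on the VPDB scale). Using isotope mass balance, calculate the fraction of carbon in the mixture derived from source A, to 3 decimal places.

0.781

δ_A = (0.0110424/0.0112372 − 1)×1000 = (0.982665 − 1)×1000 = -17.335‰
δ_B = (0.0108797/0.0112372 − 1)×1000 = (0.968186 − 1)×1000 = -31.814‰
f_A = (δ_mix − δ_B)/(δ_A − δ_B) = (-20.5 − (-31.814))/(-17.335 − (-31.814))
f_A = 11.314 / 14.479 = 0.7814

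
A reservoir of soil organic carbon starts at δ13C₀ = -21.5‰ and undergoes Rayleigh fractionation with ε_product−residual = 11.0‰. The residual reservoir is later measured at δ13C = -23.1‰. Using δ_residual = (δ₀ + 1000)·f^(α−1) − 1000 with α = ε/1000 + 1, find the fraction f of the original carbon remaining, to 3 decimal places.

0.862

α − 1 = ε/1000 = 0.0110
(δ_res + 1000)/(δ₀ + 1000) = (-23.1 + 1000)/(-21.5 + 1000) = 976.9/978.5 = 0.998365
f = 0.998365^(1/0.0110) = exp(ln(0.998365)/0.0110) = exp(-0.00164/0.0110)
f = exp(-0.1488) = 0.8618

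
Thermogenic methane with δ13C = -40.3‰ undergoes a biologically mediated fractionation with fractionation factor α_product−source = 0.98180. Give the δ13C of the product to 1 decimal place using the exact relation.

-57.8‰

δ_product = (δ_source + 1000)·α − 1000
δ_product = (-40.3 + 1000) × 0.98180 − 1000
δ_product = 942.233 − 1000 = -57.77‰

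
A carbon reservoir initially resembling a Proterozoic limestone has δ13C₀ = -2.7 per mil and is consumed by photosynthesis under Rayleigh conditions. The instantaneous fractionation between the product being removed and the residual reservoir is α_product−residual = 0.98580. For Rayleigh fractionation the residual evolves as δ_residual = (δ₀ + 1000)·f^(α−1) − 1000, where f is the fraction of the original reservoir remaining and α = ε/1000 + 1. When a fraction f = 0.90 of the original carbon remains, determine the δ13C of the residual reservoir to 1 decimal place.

Rayleigh residual: δ_res = (δ₀ + 1000)·f^(α−1) − 1000
α − 1 = -0.01420
f^(α−1) = 0.90^(-0.01420) = 1.001497
δ_res = (-2.7 + 1000) × 1.001497 − 1000 = 998.793 − 1000 = -1.21 per mil

-1.2 per mil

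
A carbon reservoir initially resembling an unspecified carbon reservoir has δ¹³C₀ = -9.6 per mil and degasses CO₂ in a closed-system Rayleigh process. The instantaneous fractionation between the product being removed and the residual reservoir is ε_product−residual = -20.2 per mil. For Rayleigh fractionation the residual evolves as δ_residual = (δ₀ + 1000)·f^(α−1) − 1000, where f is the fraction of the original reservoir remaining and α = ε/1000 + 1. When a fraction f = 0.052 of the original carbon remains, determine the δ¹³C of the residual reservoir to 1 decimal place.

51.4 per mil

Rayleigh residual: δ_res = (δ₀ + 1000)·f^(α−1) − 1000
α = ε/1000 + 1 = 0.97980, so α − 1 = -0.02020
f^(α−1) = 0.052^(-0.02020) = 1.061541
δ_res = (-9.6 + 1000) × 1.061541 − 1000 = 1051.350 − 1000 = 51.35 per mil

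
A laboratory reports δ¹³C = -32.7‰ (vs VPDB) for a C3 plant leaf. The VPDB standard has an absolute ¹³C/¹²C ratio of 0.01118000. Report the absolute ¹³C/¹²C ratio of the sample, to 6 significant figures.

0.0108144

R_sample = R_standard × (δ¹³C/1000 + 1)
R_sample = 0.01118000 × (-32.7/1000 + 1) = 0.01118000 × 0.967300
R_sample = 0.0108144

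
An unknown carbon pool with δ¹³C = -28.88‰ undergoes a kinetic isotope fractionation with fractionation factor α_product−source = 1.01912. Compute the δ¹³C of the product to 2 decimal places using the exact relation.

-10.31‰

δ_product = (δ_source + 1000)·α − 1000
δ_product = (-28.88 + 1000) × 1.01912 − 1000
δ_product = 989.688 − 1000 = -10.312‰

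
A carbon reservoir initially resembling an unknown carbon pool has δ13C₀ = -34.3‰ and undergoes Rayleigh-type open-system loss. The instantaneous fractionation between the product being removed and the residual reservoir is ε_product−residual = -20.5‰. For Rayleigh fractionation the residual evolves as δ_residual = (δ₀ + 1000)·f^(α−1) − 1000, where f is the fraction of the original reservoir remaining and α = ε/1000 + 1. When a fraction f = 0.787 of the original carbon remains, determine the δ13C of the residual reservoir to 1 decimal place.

Rayleigh residual: δ_res = (δ₀ + 1000)·f^(α−1) − 1000
α = ε/1000 + 1 = 0.97950, so α − 1 = -0.02050
f^(α−1) = 0.787^(-0.02050) = 1.004922
δ_res = (-34.3 + 1000) × 1.004922 − 1000 = 970.454 − 1000 = -29.55‰

-29.5‰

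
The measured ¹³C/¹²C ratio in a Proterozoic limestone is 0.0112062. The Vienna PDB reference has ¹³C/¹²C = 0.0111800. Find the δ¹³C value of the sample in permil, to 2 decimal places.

δ¹³C = (R_sample / R_standard − 1) × 1000
R_sample / R_standard = 0.0112062 / 0.0111800 = 1.002343
δ¹³C = (1.002343 − 1) × 1000 = 2.343 permil

2.34 permil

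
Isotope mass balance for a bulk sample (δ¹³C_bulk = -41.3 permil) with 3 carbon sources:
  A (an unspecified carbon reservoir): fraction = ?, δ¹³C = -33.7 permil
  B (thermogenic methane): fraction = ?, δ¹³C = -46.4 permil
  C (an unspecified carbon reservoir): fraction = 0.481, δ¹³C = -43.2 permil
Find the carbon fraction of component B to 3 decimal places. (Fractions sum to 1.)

Let f_B and f_A be the unknown fractions; fractions sum to 1 so f_B + f_A = 0.519.
Mass balance: Σ fᵢ·δᵢ = δ_bulk ⇒ f_B·(-46.4) + f_A·(-33.7) = -41.3 − (-20.779) = -20.521
Substitute f_A = 0.519 − f_B:
f_B·(-46.4 − -33.7) = -20.521 − 0.519×(-33.7) = -3.030
f_B = -3.030 / -12.7 = 0.2386

0.239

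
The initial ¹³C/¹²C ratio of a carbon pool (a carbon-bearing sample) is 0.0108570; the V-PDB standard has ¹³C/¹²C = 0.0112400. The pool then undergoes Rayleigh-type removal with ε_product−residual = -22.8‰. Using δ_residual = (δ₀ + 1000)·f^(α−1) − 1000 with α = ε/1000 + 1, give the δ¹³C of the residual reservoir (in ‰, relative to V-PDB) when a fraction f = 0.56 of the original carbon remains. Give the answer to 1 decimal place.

δ₀ = (0.0108570/0.0112400 − 1)×1000 = (0.965925 − 1)×1000 = -34.075‰
α − 1 = ε/1000 = -0.0228
f^(α−1) = 0.56^(-0.0228) = 1.013308
δ_res = (-34.075 + 1000) × 1.013308 − 1000 = 978.779 − 1000 = -21.22‰

-21.2‰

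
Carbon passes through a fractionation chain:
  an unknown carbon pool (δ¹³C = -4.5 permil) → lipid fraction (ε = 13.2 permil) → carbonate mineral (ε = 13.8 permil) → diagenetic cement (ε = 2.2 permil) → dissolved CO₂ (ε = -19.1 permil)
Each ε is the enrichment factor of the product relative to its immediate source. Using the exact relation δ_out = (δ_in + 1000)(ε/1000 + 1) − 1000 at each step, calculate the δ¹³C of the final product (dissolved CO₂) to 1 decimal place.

step 1: δ = (-4.50 + 1000)·(13.2/1000 + 1) − 1000 = 8.64 permil
step 2: δ = (8.64 + 1000)·(13.8/1000 + 1) − 1000 = 22.56 permil
step 3: δ = (22.56 + 1000)·(2.2/1000 + 1) − 1000 = 24.81 permil
step 4: δ = (24.81 + 1000)·(-19.1/1000 + 1) − 1000 = 5.24 permil

5.2 permil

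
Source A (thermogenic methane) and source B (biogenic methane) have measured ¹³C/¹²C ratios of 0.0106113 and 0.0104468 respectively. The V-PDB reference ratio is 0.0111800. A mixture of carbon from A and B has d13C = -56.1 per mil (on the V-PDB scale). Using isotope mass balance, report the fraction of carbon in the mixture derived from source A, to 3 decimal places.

δ_A = (0.0106113/0.0111800 − 1)×1000 = (0.949132 − 1)×1000 = -50.868 per mil
δ_B = (0.0104468/0.0111800 − 1)×1000 = (0.934419 − 1)×1000 = -65.581 per mil
f_A = (δ_mix − δ_B)/(δ_A − δ_B) = (-56.1 − (-65.581))/(-50.868 − (-65.581))
f_A = 9.481 / 14.714 = 0.6444

0.644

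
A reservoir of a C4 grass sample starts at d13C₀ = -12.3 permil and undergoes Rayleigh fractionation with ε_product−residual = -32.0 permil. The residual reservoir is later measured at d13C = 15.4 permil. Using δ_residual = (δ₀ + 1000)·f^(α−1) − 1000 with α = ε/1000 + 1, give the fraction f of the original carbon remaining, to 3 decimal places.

α − 1 = ε/1000 = -0.0320
(δ_res + 1000)/(δ₀ + 1000) = (15.4 + 1000)/(-12.3 + 1000) = 1015.4/987.7 = 1.028045
f = 1.028045^(1/-0.0320) = exp(ln(1.028045)/-0.0320) = exp(0.02766/-0.0320)
f = exp(-0.8643) = 0.4213

0.421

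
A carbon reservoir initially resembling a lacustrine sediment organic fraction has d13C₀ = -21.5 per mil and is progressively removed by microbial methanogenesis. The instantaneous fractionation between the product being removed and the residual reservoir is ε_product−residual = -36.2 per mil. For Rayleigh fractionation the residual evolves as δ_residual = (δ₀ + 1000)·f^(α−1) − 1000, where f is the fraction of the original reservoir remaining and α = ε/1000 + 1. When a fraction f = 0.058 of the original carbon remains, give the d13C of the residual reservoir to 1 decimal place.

Rayleigh residual: δ_res = (δ₀ + 1000)·f^(α−1) − 1000
α = ε/1000 + 1 = 0.96380, so α − 1 = -0.03620
f^(α−1) = 0.058^(-0.03620) = 1.108572
δ_res = (-21.5 + 1000) × 1.108572 − 1000 = 1084.738 − 1000 = 84.74 per mil

84.7 per mil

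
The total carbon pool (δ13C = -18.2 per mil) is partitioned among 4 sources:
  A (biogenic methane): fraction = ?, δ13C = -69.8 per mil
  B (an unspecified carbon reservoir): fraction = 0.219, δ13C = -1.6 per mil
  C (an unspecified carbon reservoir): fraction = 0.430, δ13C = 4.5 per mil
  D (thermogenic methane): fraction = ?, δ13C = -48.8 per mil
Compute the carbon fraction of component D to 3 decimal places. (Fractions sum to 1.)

Let f_D and f_A be the unknown fractions; fractions sum to 1 so f_D + f_A = 0.351.
Mass balance: Σ fᵢ·δᵢ = δ_bulk ⇒ f_D·(-48.8) + f_A·(-69.8) = -18.2 − (1.585) = -19.785
Substitute f_A = 0.351 − f_D:
f_D·(-48.8 − -69.8) = -19.785 − 0.351×(-69.8) = 4.715
f_D = 4.715 / 21.0 = 0.2245

0.225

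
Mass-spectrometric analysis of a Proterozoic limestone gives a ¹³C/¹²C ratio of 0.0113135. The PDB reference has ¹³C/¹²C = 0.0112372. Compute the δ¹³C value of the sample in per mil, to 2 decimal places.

6.79 per mil

δ¹³C = (R_sample / R_standard − 1) × 1000
R_sample / R_standard = 0.0113135 / 0.0112372 = 1.006790
δ¹³C = (1.006790 − 1) × 1000 = 6.790 per mil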